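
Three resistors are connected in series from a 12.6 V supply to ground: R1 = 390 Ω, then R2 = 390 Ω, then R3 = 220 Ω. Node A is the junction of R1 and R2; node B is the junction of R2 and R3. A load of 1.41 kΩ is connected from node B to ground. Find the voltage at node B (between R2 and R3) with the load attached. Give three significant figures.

V ≈ 2.47 V

At node B, R3 is in parallel with the load: R3‖R_L = 190.3 Ω.
Below node A the resistance is R2 + (R3‖R_L) = 580.3 Ω, so V_A = 12.6 × 580.3/970.3 = 7.536 V.
Then V_B = V_A × (R3‖R_L)/(R2 + R3‖R_L) = 7.536 × 190.3/580.3 = 2.47 V.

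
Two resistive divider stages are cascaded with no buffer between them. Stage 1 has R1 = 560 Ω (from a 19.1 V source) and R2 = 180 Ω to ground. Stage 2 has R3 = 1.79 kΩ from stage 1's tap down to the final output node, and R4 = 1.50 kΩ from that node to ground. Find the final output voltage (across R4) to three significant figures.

V_out ≈ 2.03 V

Stage 2 presents R3+R4 = 3290 Ω as a load on stage 1's tap.
Stage 1's lower leg becomes R2‖(R3+R4) = 170.7 Ω, so V_mid = 19.1 × 170.7/730.7 = 4.461 V.
Stage 2 is itself unloaded: V_out = V_mid × R4/(R3+R4) = 4.461 × 1500/3290 = 2.03 V.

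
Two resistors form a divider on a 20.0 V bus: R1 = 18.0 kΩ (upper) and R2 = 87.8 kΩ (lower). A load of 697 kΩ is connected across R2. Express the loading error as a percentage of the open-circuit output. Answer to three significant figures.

2.10 %

The divider's output (Thévenin) resistance is R1‖R2 = 14.94 kΩ.
Fractional drop under load = R_th/(R_th + R_L) = 14.94 / (14.94 + 697) = 0.02098.
So the output falls by 2.10 %.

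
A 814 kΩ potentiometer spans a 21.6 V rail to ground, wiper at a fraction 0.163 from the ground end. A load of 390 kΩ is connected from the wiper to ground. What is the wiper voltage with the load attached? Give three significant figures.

V ≈ 2.74 V

The wiper splits the pot into (1−α)R = 681.3 kΩ above and αR = 132.7 kΩ below.
Lower section ‖ load = 99.00 kΩ.
V_wiper = 21.6 × 99.00/(681.3 + 99.00) = 2.74 V.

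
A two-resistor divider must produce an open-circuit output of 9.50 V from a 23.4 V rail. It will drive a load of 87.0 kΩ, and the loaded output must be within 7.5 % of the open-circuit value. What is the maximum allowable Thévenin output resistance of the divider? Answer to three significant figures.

R_th ≤ 7.05 kΩ

Loading drop = R_th/(R_th + R_L) ≤ 0.0750, so R_th ≤ R_L · ε/(1−ε) = 87.0 kΩ × 0.0750/0.9250 = 7.05 kΩ.
(Any R1, R2 with R2/(R1+R2) = 0.406 and R1‖R2 ≤ 7.05 kΩ will meet the spec.)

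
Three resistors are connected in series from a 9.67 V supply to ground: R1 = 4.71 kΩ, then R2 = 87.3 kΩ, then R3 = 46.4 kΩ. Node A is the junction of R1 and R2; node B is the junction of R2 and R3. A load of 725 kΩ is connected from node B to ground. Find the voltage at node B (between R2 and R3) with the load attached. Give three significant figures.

At node B, R3 is in parallel with the load: R3‖R_L = 43.61 kΩ.
Below node A the resistance is R2 + (R3‖R_L) = 130.9 kΩ, so V_A = 9.67 × 130.9/135.6 = 9.334 V.
Then V_B = V_A × (R3‖R_L)/(R2 + R3‖R_L) = 9.334 × 43.61/130.9 = 3.11 V.

V ≈ 3.11 V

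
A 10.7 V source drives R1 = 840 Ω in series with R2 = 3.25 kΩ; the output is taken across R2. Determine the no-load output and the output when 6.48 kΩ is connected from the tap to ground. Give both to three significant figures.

Unloaded: 8.50 V; loaded: 7.71 V

Open-circuit: V = 10.7 × 3250/(840 + 3250) = 8.50 V.
With the load, R2 becomes R2‖R_L = 2164 Ω, so V = 10.7 × 2164/3004 = 7.71 V.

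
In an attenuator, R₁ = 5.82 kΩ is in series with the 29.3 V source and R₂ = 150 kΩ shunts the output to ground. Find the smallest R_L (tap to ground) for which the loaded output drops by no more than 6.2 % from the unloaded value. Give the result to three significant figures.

R_L(min) ≈ 84.8 kΩ

Output resistance R_th = R₁‖R₂ = (5.82 × 150)/155.8 = 5.603 kΩ.
The fractional drop is R_th/(R_th + R_L); requiring this ≤ 0.0620 gives R_L ≥ R_th(1/0.0620 − 1) = 5.603 × 15.13 = 84.8 kΩ.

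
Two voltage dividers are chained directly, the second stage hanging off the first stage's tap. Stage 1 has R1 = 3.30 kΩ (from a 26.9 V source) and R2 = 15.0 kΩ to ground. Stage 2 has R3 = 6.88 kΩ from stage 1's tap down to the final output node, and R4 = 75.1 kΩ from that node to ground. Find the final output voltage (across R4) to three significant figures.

Stage 2 presents R3+R4 = 81.98 kΩ as a load on stage 1's tap.
Stage 1's lower leg becomes R2‖(R3+R4) = 12.68 kΩ, so V_mid = 26.9 × 12.68/15.98 = 21.34 V.
Stage 2 is itself unloaded: V_out = V_mid × R4/(R3+R4) = 21.34 × 75.1/81.98 = 19.6 V.

V_out ≈ 19.6 V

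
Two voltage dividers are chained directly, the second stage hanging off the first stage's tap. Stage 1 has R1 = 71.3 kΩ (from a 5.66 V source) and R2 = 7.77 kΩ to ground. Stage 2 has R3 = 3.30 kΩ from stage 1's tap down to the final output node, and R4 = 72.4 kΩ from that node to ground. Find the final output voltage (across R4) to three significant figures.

V_out ≈ 0.487 V

Stage 2 presents R3+R4 = 75.70 kΩ as a load on stage 1's tap.
Stage 1's lower leg becomes R2‖(R3+R4) = 7.047 kΩ, so V_mid = 5.66 × 7.047/78.35 = 0.5091 V.
Stage 2 is itself unloaded: V_out = V_mid × R4/(R3+R4) = 0.5091 × 72.4/75.70 = 0.487 V.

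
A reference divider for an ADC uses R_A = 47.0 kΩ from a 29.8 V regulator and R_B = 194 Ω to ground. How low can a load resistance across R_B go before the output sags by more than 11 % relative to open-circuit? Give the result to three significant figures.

Output resistance R_th = R_A‖R_B = (47000 × 194)/47190 = 193.2 Ω.
The fractional drop is R_th/(R_th + R_L); requiring this ≤ 0.110 gives R_L ≥ R_th(1/0.110 − 1) = 193.2 × 8.091 = 1.56 kΩ.

R_L(min) ≈ 1.56 kΩ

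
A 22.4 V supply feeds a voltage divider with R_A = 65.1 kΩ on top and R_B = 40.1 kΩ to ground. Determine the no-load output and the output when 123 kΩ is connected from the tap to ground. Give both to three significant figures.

Unloaded: 8.54 V; loaded: 7.10 V

Open-circuit: V = 22.4 × 40.1/(65.1 + 40.1) = 8.54 V.
With the load, R_B becomes R_B‖R_L = 30.24 kΩ, so V = 22.4 × 30.24/95.34 = 7.10 V.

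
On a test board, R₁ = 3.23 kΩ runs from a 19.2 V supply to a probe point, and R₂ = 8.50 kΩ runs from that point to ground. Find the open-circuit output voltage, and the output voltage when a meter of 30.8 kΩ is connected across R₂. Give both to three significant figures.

Open-circuit: V = 19.2 × 8.50/(3.23 + 8.50) = 13.9 V.
With the load, R₂ becomes R₂‖R_L = 6.662 kΩ, so V = 19.2 × 6.662/9.892 = 12.9 V.

Unloaded: 13.9 V; loaded: 12.9 V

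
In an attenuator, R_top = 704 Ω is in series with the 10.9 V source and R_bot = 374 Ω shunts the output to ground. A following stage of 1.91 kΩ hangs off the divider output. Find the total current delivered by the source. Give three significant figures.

I ≈ 10.7 mA

R_bot‖R_L = 312.8 Ω, so the source sees R_top + R_bot‖R_L = 1017 Ω.
I = 10.9 V / 1017 Ω = 10.7 mA.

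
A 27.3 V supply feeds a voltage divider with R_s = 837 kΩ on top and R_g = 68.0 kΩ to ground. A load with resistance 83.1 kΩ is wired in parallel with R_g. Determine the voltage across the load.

V_out ≈ 1.17 V

The load sits in parallel with R_g: R_g‖R_L = (68.0 × 83.1) / (68.0 + 83.1) = 37.40 kΩ.
V_out = 27.3 × 37.40 / (837 + 37.40) = 27.3 × 37.40/874.4 = 1.17 V.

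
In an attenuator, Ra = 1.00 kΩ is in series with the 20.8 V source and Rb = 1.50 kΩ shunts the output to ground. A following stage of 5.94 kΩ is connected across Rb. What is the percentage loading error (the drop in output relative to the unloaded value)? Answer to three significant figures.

9.17 %

The divider's output (Thévenin) resistance is Ra‖Rb = 0.6000 kΩ.
Fractional drop under load = R_th/(R_th + R_L) = 0.6000 / (0.6000 + 5.94) = 0.09174.
So the output falls by 9.17 %.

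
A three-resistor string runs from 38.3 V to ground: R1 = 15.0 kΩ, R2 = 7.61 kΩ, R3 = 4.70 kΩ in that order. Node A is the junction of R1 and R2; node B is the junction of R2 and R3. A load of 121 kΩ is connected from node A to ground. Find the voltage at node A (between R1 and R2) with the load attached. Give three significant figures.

Below node A the series string R2+R3 = 12.31 kΩ sits in parallel with the 121 kΩ load: 11.17 kΩ.
V_A = 38.3 × 11.17/(15.0 + 11.17) = 16.4 V.

V ≈ 16.4 V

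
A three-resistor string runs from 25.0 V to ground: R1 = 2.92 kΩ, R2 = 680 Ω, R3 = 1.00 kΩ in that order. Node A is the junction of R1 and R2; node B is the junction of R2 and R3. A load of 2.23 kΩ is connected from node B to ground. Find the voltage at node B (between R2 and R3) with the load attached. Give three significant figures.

At node B, R3 is in parallel with the load: R3‖R_L = 690.4 Ω.
Below node A the resistance is R2 + (R3‖R_L) = 1370 Ω, so V_A = 25.0 × 1370/4290 = 7.985 V.
Then V_B = V_A × (R3‖R_L)/(R2 + R3‖R_L) = 7.985 × 690.4/1370 = 4.02 V.

V ≈ 4.02 V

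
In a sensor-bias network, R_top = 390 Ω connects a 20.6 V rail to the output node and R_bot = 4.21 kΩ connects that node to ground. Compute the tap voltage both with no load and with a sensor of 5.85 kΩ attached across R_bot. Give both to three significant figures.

Open-circuit: V = 20.6 × 4210/(390 + 4210) = 18.9 V.
With the load, R_bot becomes R_bot‖R_L = 2448 Ω, so V = 20.6 × 2448/2838 = 17.8 V.

Unloaded: 18.9 V; loaded: 17.8 V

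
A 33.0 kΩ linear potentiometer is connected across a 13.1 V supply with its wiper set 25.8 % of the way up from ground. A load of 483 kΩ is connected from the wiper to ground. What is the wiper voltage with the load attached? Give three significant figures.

V ≈ 3.34 V

The wiper splits the pot into (1−α)R = 24.49 kΩ above and αR = 8.514 kΩ below.
Lower section ‖ load = 8.367 kΩ.
V_wiper = 13.1 × 8.367/(24.49 + 8.367) = 3.34 V.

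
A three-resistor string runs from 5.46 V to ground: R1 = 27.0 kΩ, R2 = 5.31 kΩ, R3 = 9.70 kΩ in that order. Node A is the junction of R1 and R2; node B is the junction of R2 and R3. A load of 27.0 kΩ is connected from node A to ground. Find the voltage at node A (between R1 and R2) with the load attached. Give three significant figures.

Below node A the series string R2+R3 = 15.01 kΩ sits in parallel with the 27.0 kΩ load: 9.647 kΩ.
V_A = 5.46 × 9.647/(27.0 + 9.647) = 1.44 V.

V ≈ 1.44 V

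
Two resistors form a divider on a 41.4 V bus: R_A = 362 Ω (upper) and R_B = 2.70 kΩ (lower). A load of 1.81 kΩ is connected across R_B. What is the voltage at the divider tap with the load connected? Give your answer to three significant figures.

The load sits in parallel with R_B: R_B‖R_L = (2700 × 1810) / (2700 + 1810) = 1084 Ω.
V_out = 41.4 × 1084 / (362 + 1084) = 41.4 × 1084/1446 = 31.0 V.

V_out ≈ 31.0 V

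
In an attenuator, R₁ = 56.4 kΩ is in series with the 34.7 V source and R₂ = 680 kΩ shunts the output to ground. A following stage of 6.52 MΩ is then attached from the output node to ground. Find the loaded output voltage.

The load sits in parallel with R₂: R₂‖R_L = (680 × 6520) / (680 + 6520) = 615.8 kΩ.
V_out = 34.7 × 615.8 / (56.4 + 615.8) = 34.7 × 615.8/672.2 = 31.8 V.

V_out ≈ 31.8 V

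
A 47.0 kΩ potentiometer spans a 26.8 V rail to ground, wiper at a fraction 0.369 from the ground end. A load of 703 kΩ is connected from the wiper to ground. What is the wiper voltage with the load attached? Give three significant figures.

V ≈ 9.74 V

The wiper splits the pot into (1−α)R = 29.66 kΩ above and αR = 17.34 kΩ below.
Lower section ‖ load = 16.93 kΩ.
V_wiper = 26.8 × 16.93/(29.66 + 16.93) = 9.74 V.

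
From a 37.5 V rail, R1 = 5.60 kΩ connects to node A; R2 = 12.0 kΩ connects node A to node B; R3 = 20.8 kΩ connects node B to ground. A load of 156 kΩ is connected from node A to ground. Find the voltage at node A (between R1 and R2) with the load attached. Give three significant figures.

V ≈ 31.1 V

Below node A the series string R2+R3 = 32.80 kΩ sits in parallel with the 156 kΩ load: 27.10 kΩ.
V_A = 37.5 × 27.10/(5.60 + 27.10) = 31.1 V.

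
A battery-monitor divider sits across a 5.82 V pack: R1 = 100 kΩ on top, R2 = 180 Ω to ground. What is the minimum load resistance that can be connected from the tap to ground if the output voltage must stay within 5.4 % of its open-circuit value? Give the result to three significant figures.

Output resistance R_th = R1‖R2 = (100000 × 180)/100200 = 179.7 Ω.
The fractional drop is R_th/(R_th + R_L); requiring this ≤ 0.0540 gives R_L ≥ R_th(1/0.0540 − 1) = 179.7 × 17.52 = 3.15 kΩ.

R_L(min) ≈ 3.15 kΩ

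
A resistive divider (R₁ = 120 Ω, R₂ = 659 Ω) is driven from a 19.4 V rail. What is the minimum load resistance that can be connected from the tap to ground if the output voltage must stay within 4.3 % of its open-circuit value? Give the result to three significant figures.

R_L(min) ≈ 2.26 kΩ

Output resistance R_th = R₁‖R₂ = (120 × 659)/779.0 = 101.5 Ω.
The fractional drop is R_th/(R_th + R_L); requiring this ≤ 0.0430 gives R_L ≥ R_th(1/0.0430 − 1) = 101.5 × 22.26 = 2.26 kΩ.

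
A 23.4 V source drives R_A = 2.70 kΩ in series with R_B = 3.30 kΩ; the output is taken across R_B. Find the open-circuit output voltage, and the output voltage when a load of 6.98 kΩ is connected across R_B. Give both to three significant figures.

Open-circuit: V = 23.4 × 3.30/(2.70 + 3.30) = 12.9 V.
With the load, R_B becomes R_B‖R_L = 2.241 kΩ, so V = 23.4 × 2.241/4.941 = 10.6 V.

Unloaded: 12.9 V; loaded: 10.6 V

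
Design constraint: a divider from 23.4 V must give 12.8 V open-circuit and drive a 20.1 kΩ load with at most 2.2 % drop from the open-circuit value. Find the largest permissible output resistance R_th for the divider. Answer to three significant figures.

R_th ≤ 452 Ω

Loading drop = R_th/(R_th + R_L) ≤ 0.0220, so R_th ≤ R_L · ε/(1−ε) = 20.1 kΩ × 0.0220/0.9780 = 452 Ω.
(Any R1, R2 with R2/(R1+R2) = 0.547 and R1‖R2 ≤ 452 Ω will meet the spec.)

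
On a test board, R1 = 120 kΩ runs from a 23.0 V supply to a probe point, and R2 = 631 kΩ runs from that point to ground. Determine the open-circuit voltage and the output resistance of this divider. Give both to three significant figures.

V_th is the open-circuit tap voltage: 23.0 × 631/(120 + 631) = 19.3 V.
With the supply zeroed, R1 and R2 appear in parallel from the tap: R_th = R1‖R2 = (120 × 631)/751.0 = 101 kΩ.

V_th = 19.3 V, R_th = 101 kΩ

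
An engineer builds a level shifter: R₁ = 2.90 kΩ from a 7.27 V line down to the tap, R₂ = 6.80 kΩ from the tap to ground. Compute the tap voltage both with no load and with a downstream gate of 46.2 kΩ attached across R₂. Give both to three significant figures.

Open-circuit: V = 7.27 × 6.80/(2.90 + 6.80) = 5.10 V.
With the load, R₂ becomes R₂‖R_L = 5.928 kΩ, so V = 7.27 × 5.928/8.828 = 4.88 V.

Unloaded: 5.10 V; loaded: 4.88 V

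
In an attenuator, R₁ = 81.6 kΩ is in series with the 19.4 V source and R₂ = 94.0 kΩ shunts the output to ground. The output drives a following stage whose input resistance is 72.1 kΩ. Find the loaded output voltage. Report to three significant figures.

The load sits in parallel with R₂: R₂‖R_L = (94.0 × 72.1) / (94.0 + 72.1) = 40.80 kΩ.
V_out = 19.4 × 40.80 / (81.6 + 40.80) = 19.4 × 40.80/122.4 = 6.47 V.
(Unloaded it would have been 10.4 V.)

V_out ≈ 6.47 V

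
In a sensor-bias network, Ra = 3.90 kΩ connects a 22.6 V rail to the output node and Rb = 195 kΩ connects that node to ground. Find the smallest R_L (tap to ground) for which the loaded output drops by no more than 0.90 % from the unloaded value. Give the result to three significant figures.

R_L(min) ≈ 421 kΩ

Output resistance R_th = Ra‖Rb = (3.90 × 195)/198.9 = 3.824 kΩ.
The fractional drop is R_th/(R_th + R_L); requiring this ≤ 0.00900 gives R_L ≥ R_th(1/0.00900 − 1) = 3.824 × 110.1 = 421 kΩ.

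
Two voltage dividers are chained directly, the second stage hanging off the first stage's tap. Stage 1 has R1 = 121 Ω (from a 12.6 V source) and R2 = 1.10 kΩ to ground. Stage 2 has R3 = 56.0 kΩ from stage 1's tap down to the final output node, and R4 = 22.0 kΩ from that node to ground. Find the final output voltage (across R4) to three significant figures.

V_out ≈ 3.20 V

Stage 2 presents R3+R4 = 78000 Ω as a load on stage 1's tap.
Stage 1's lower leg becomes R2‖(R3+R4) = 1085 Ω, so V_mid = 12.6 × 1085/1206 = 11.34 V.
Stage 2 is itself unloaded: V_out = V_mid × R4/(R3+R4) = 11.34 × 22000/78000 = 3.20 V.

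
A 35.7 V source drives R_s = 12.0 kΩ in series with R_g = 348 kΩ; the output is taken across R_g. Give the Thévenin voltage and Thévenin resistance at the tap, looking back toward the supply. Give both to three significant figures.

V_th is the open-circuit tap voltage: 35.7 × 348/(12.0 + 348) = 34.5 V.
With the supply zeroed, R_s and R_g appear in parallel from the tap: R_th = R_s‖R_g = (12.0 × 348)/360.0 = 11.6 kΩ.

V_th = 34.5 V, R_th = 11.6 kΩ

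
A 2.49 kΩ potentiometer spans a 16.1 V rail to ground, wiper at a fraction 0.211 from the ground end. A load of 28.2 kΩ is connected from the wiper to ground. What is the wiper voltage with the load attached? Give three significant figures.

The wiper splits the pot into (1−α)R = 1965 Ω above and αR = 525.4 Ω below.
Lower section ‖ load = 515.8 Ω.
V_wiper = 16.1 × 515.8/(1965 + 515.8) = 3.35 V.

V ≈ 3.35 V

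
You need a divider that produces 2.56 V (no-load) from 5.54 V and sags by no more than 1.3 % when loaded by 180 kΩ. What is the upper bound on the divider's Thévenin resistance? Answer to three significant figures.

Loading drop = R_th/(R_th + R_L) ≤ 0.0130, so R_th ≤ R_L · ε/(1−ε) = 180 kΩ × 0.0130/0.9870 = 2.37 kΩ.
(Any R1, R2 with R2/(R1+R2) = 0.462 and R1‖R2 ≤ 2.37 kΩ will meet the spec.)

R_th ≤ 2.37 kΩ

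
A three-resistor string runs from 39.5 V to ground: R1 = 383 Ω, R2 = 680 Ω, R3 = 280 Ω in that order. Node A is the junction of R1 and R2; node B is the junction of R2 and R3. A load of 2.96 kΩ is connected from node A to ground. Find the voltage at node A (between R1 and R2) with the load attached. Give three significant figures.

V ≈ 25.8 V

Below node A the series string R2+R3 = 960.0 Ω sits in parallel with the 2960 Ω load: 724.9 Ω.
V_A = 39.5 × 724.9/(383 + 724.9) = 25.8 V.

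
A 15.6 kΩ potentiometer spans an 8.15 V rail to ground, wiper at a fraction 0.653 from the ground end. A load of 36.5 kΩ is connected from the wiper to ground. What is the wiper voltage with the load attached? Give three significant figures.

V ≈ 4.85 V

The wiper splits the pot into (1−α)R = 5.413 kΩ above and αR = 10.19 kΩ below.
Lower section ‖ load = 7.964 kΩ.
V_wiper = 8.15 × 7.964/(5.413 + 7.964) = 4.85 V.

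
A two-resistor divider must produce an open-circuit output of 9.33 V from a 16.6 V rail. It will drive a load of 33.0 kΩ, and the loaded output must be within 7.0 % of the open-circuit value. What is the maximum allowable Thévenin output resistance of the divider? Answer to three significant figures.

R_th ≤ 2.48 kΩ

Loading drop = R_th/(R_th + R_L) ≤ 0.0700, so R_th ≤ R_L · ε/(1−ε) = 33.0 kΩ × 0.0700/0.9300 = 2.48 kΩ.
(Any R1, R2 with R2/(R1+R2) = 0.562 and R1‖R2 ≤ 2.48 kΩ will meet the spec.)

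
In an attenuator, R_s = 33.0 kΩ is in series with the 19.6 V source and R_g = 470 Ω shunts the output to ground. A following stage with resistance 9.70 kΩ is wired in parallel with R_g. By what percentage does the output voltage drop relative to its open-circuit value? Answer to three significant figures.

The divider's output (Thévenin) resistance is R_s‖R_g = 463.4 Ω.
Fractional drop under load = R_th/(R_th + R_L) = 463.4 / (463.4 + 9700) = 0.04559.
So the output falls by 4.56 %.

4.56 %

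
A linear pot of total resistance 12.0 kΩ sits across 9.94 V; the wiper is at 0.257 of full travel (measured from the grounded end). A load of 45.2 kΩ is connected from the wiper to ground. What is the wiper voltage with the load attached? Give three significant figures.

V ≈ 2.43 V

The wiper splits the pot into (1−α)R = 8.916 kΩ above and αR = 3.084 kΩ below.
Lower section ‖ load = 2.887 kΩ.
V_wiper = 9.94 × 2.887/(8.916 + 2.887) = 2.43 V.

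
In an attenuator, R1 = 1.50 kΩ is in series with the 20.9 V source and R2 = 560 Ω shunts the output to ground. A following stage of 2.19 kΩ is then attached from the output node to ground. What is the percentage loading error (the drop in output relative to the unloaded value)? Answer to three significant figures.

The divider's output (Thévenin) resistance is R1‖R2 = 407.8 Ω.
Fractional drop under load = R_th/(R_th + R_L) = 407.8 / (407.8 + 2190) = 0.1570.
So the output falls by 15.7 %.

15.7 %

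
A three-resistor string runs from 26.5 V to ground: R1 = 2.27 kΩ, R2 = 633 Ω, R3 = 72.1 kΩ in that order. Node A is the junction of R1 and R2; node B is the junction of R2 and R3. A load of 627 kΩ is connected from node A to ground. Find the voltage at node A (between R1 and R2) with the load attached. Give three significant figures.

Below node A the series string R2+R3 = 72730 Ω sits in parallel with the 627000 Ω load: 65170 Ω.
V_A = 26.5 × 65170/(2270 + 65170) = 25.6 V.

V ≈ 25.6 V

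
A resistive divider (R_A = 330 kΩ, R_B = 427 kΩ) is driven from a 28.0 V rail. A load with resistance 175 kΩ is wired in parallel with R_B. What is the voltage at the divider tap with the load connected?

V_out ≈ 7.65 V

The load sits in parallel with R_B: R_B‖R_L = (427 × 175) / (427 + 175) = 124.1 kΩ.
V_out = 28.0 × 124.1 / (330 + 124.1) = 28.0 × 124.1/454.1 = 7.65 V.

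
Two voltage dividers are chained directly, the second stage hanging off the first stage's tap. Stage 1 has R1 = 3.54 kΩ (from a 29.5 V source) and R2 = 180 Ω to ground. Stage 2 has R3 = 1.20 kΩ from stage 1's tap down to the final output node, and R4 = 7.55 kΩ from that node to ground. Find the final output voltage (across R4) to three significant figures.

V_out ≈ 1.21 V

Stage 2 presents R3+R4 = 8750 Ω as a load on stage 1's tap.
Stage 1's lower leg becomes R2‖(R3+R4) = 176.4 Ω, so V_mid = 29.5 × 176.4/3716 = 1.400 V.
Stage 2 is itself unloaded: V_out = V_mid × R4/(R3+R4) = 1.400 × 7550/8750 = 1.21 V.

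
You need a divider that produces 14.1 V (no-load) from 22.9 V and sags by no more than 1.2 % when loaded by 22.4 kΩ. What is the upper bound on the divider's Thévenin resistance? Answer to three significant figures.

R_th ≤ 272 Ω

Loading drop = R_th/(R_th + R_L) ≤ 0.0120, so R_th ≤ R_L · ε/(1−ε) = 22.4 kΩ × 0.0120/0.9880 = 272 Ω.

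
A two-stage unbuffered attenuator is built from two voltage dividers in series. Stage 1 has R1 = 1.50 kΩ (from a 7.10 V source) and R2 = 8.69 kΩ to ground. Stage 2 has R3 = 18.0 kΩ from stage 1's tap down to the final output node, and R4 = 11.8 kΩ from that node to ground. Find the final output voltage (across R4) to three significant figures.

V_out ≈ 2.30 V

Stage 2 presents R3+R4 = 29.80 kΩ as a load on stage 1's tap.
Stage 1's lower leg becomes R2‖(R3+R4) = 6.728 kΩ, so V_mid = 7.10 × 6.728/8.228 = 5.806 V.
Stage 2 is itself unloaded: V_out = V_mid × R4/(R3+R4) = 5.806 × 11.8/29.80 = 2.30 V.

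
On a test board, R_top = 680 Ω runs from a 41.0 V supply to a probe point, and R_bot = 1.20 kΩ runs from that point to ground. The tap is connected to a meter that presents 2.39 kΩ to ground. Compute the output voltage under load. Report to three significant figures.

The load sits in parallel with R_bot: R_bot‖R_L = (1200 × 2390) / (1200 + 2390) = 798.9 Ω.
V_out = 41.0 × 798.9 / (680 + 798.9) = 41.0 × 798.9/1479 = 22.1 V.

V_out ≈ 22.1 V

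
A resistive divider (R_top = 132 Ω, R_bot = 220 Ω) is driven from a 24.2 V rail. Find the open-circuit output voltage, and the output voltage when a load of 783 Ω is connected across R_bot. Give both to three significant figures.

Open-circuit: V = 24.2 × 220/(132 + 220) = 15.1 V.
With the load, R_bot becomes R_bot‖R_L = 171.7 Ω, so V = 24.2 × 171.7/303.7 = 13.7 V.

Unloaded: 15.1 V; loaded: 13.7 V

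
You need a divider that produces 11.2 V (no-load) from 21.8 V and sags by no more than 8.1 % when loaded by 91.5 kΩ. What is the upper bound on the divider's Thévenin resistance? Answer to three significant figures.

R_th ≤ 8.06 kΩ

Loading drop = R_th/(R_th + R_L) ≤ 0.0810, so R_th ≤ R_L · ε/(1−ε) = 91.5 kΩ × 0.0810/0.9190 = 8.06 kΩ.
(Any R1, R2 with R2/(R1+R2) = 0.514 and R1‖R2 ≤ 8.06 kΩ will meet the spec.)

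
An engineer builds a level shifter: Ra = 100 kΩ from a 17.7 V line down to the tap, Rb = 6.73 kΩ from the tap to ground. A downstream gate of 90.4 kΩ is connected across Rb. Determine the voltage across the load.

V_out ≈ 1.04 V

The load sits in parallel with Rb: Rb‖R_L = (6.73 × 90.4) / (6.73 + 90.4) = 6.264 kΩ.
V_out = 17.7 × 6.264 / (100 + 6.264) = 17.7 × 6.264/106.3 = 1.04 V.
(Unloaded it would have been 1.12 V.)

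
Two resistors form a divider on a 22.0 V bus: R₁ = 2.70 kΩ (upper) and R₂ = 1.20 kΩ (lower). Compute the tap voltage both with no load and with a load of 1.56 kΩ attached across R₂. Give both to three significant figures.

Unloaded: 6.77 V; loaded: 4.42 V

Open-circuit: V = 22.0 × 1.20/(2.70 + 1.20) = 6.77 V.
With the load, R₂ becomes R₂‖R_L = 0.6783 kΩ, so V = 22.0 × 0.6783/3.378 = 4.42 V.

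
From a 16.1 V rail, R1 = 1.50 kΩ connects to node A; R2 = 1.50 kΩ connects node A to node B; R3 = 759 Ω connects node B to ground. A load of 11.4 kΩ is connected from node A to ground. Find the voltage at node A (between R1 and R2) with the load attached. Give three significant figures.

Below node A the series string R2+R3 = 2259 Ω sits in parallel with the 11400 Ω load: 1885 Ω.
V_A = 16.1 × 1885/(1500 + 1885) = 8.97 V.

V ≈ 8.97 V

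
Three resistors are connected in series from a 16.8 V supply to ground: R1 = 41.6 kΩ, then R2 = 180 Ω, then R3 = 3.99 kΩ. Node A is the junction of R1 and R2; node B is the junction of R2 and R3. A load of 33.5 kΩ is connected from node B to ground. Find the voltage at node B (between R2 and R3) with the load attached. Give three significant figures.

V ≈ 1.32 V

At node B, R3 is in parallel with the load: R3‖R_L = 3565 Ω.
Below node A the resistance is R2 + (R3‖R_L) = 3745 Ω, so V_A = 16.8 × 3745/45350 = 1.388 V.
Then V_B = V_A × (R3‖R_L)/(R2 + R3‖R_L) = 1.388 × 3565/3745 = 1.32 V.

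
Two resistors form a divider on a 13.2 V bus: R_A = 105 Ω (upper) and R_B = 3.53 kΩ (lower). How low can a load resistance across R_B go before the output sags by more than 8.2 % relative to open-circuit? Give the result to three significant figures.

R_L(min) ≈ 1.14 kΩ

Output resistance R_th = R_A‖R_B = (105 × 3530)/3635 = 102.0 Ω.
The fractional drop is R_th/(R_th + R_L); requiring this ≤ 0.0820 gives R_L ≥ R_th(1/0.0820 − 1) = 102.0 × 11.20 = 1.14 kΩ.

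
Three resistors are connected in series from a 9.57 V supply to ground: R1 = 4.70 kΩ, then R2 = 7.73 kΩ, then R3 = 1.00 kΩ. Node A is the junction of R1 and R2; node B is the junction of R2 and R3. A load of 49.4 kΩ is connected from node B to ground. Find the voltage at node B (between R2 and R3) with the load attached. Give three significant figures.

At node B, R3 is in parallel with the load: R3‖R_L = 0.9802 kΩ.
Below node A the resistance is R2 + (R3‖R_L) = 8.710 kΩ, so V_A = 9.57 × 8.710/13.41 = 6.216 V.
Then V_B = V_A × (R3‖R_L)/(R2 + R3‖R_L) = 6.216 × 0.9802/8.710 = 0.699 V.

V ≈ 0.699 V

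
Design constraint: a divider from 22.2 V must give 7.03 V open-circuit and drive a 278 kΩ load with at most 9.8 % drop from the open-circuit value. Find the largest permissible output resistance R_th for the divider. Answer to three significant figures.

R_th ≤ 30.2 kΩ

Loading drop = R_th/(R_th + R_L) ≤ 0.0980, so R_th ≤ R_L · ε/(1−ε) = 278 kΩ × 0.0980/0.9020 = 30.2 kΩ.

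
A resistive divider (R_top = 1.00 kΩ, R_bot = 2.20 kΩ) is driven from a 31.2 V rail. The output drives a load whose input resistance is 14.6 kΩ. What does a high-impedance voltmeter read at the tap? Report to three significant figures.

The load sits in parallel with R_bot: R_bot‖R_L = (2.20 × 14.6) / (2.20 + 14.6) = 1.912 kΩ.
V_out = 31.2 × 1.912 / (1.00 + 1.912) = 31.2 × 1.912/2.912 = 20.5 V.

V_out ≈ 20.5 V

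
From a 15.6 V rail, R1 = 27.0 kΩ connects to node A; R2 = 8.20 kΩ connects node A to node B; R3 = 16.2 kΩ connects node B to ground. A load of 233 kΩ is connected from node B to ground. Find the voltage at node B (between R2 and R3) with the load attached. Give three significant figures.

At node B, R3 is in parallel with the load: R3‖R_L = 15.15 kΩ.
Below node A the resistance is R2 + (R3‖R_L) = 23.35 kΩ, so V_A = 15.6 × 23.35/50.35 = 7.234 V.
Then V_B = V_A × (R3‖R_L)/(R2 + R3‖R_L) = 7.234 × 15.15/23.35 = 4.69 V.

V ≈ 4.69 V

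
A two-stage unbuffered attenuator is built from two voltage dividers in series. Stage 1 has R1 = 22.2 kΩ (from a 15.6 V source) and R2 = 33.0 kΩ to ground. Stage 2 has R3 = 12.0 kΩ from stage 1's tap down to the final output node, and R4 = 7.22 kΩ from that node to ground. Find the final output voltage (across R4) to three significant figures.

Stage 2 presents R3+R4 = 19.22 kΩ as a load on stage 1's tap.
Stage 1's lower leg becomes R2‖(R3+R4) = 12.15 kΩ, so V_mid = 15.6 × 12.15/34.35 = 5.517 V.
Stage 2 is itself unloaded: V_out = V_mid × R4/(R3+R4) = 5.517 × 7.22/19.22 = 2.07 V.

V_out ≈ 2.07 V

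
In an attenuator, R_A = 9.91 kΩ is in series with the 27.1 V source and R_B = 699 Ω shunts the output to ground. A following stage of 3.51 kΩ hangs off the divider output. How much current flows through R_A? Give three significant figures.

I ≈ 2.58 mA

R_B‖R_L = 582.9 Ω, so the source sees R_A + R_B‖R_L = 10490 Ω.
I = 27.1 V / 10490 Ω = 2.58 mA.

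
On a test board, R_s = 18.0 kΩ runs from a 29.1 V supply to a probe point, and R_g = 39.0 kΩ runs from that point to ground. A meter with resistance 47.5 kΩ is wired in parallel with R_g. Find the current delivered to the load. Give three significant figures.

R_g‖R_L = 21.42 kΩ; V_out = 29.1 × 21.42/39.42 = 15.81 V.
I_L = V_out / R_L = 15.81 / 47.5 kΩ = 0.333 mA.

I_L ≈ 0.333 mA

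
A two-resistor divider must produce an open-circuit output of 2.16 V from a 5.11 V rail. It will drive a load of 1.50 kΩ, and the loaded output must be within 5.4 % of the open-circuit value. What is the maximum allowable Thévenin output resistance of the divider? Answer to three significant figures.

Loading drop = R_th/(R_th + R_L) ≤ 0.0540, so R_th ≤ R_L · ε/(1−ε) = 1.50 kΩ × 0.0540/0.9460 = 85.6 Ω.
(Any R1, R2 with R2/(R1+R2) = 0.423 and R1‖R2 ≤ 85.6 Ω will meet the spec.)

R_th ≤ 85.6 Ω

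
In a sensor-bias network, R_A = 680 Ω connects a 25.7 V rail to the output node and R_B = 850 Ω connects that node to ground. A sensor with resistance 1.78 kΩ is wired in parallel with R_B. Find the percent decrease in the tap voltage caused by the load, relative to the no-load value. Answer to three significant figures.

17.5 %

The divider's output (Thévenin) resistance is R_A‖R_B = 377.8 Ω.
Fractional drop under load = R_th/(R_th + R_L) = 377.8 / (377.8 + 1780) = 0.1751.
So the output falls by 17.5 %.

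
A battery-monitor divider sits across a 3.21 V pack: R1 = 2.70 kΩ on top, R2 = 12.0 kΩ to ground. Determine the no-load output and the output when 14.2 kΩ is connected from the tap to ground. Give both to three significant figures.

Open-circuit: V = 3.21 × 12.0/(2.70 + 12.0) = 2.62 V.
With the load, R2 becomes R2‖R_L = 6.504 kΩ, so V = 3.21 × 6.504/9.204 = 2.27 V.

Unloaded: 2.62 V; loaded: 2.27 V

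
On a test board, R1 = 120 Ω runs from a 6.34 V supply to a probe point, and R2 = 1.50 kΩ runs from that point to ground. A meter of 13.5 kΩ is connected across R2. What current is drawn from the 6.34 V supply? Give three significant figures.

I ≈ 4.31 mA

R2‖R_L = 1350 Ω, so the source sees R1 + R2‖R_L = 1470 Ω.
I = 6.34 V / 1470 Ω = 4.31 mA.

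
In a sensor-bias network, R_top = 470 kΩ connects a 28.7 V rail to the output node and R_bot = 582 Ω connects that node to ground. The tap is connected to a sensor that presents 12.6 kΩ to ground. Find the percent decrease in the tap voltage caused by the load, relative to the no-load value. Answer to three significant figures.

4.41 %

The divider's output (Thévenin) resistance is R_top‖R_bot = 581.3 Ω.
Fractional drop under load = R_th/(R_th + R_L) = 581.3 / (581.3 + 12600) = 0.04410.
So the output falls by 4.41 %.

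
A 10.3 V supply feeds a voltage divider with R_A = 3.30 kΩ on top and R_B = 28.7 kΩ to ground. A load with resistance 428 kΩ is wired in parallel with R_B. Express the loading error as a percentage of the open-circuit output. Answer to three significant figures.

0.687 %

The divider's output (Thévenin) resistance is R_A‖R_B = 2.960 kΩ.
Fractional drop under load = R_th/(R_th + R_L) = 2.960 / (2.960 + 428) = 0.006868.
So the output falls by 0.687 %.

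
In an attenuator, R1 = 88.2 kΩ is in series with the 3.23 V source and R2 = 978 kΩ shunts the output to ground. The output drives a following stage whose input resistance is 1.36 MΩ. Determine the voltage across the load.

The load sits in parallel with R2: R2‖R_L = (978 × 1360) / (978 + 1360) = 568.9 kΩ.
V_out = 3.23 × 568.9 / (88.2 + 568.9) = 3.23 × 568.9/657.1 = 2.80 V.

V_out ≈ 2.80 V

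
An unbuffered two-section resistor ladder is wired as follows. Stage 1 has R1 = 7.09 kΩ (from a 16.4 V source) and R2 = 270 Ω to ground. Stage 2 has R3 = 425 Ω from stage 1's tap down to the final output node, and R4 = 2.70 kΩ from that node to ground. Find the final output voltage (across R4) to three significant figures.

Stage 2 presents R3+R4 = 3125 Ω as a load on stage 1's tap.
Stage 1's lower leg becomes R2‖(R3+R4) = 248.5 Ω, so V_mid = 16.4 × 248.5/7339 = 0.5554 V.
Stage 2 is itself unloaded: V_out = V_mid × R4/(R3+R4) = 0.5554 × 2700/3125 = 0.480 V.

V_out ≈ 0.480 V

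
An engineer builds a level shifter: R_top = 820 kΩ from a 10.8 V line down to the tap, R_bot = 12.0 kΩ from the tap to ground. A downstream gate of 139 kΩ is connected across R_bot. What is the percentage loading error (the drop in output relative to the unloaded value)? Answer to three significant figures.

The divider's output (Thévenin) resistance is R_top‖R_bot = 11.83 kΩ.
Fractional drop under load = R_th/(R_th + R_L) = 11.83 / (11.83 + 139) = 0.07841.
So the output falls by 7.84 %.

7.84 %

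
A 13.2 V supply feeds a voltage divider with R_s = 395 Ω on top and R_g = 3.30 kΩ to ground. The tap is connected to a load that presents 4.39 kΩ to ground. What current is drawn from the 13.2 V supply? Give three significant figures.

R_g‖R_L = 1884 Ω, so the source sees R_s + R_g‖R_L = 2279 Ω.
I = 13.2 V / 2279 Ω = 5.79 mA.

I ≈ 5.79 mA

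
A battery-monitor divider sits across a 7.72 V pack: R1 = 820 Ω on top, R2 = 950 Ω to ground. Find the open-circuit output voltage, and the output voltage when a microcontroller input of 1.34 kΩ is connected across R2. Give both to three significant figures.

Unloaded: 4.14 V; loaded: 3.12 V

Open-circuit: V = 7.72 × 950/(820 + 950) = 4.14 V.
With the load, R2 becomes R2‖R_L = 555.9 Ω, so V = 7.72 × 555.9/1376 = 3.12 V.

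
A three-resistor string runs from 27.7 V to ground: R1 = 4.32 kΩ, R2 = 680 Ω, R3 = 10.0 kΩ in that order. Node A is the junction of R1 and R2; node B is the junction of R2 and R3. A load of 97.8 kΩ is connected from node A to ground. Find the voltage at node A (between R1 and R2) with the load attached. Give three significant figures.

Below node A the series string R2+R3 = 10680 Ω sits in parallel with the 97800 Ω load: 9629 Ω.
V_A = 27.7 × 9629/(4320 + 9629) = 19.1 V.

V ≈ 19.1 V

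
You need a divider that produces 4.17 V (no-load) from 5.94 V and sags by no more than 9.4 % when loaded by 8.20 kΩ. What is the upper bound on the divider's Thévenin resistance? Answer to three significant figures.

Loading drop = R_th/(R_th + R_L) ≤ 0.0940, so R_th ≤ R_L · ε/(1−ε) = 8.20 kΩ × 0.0940/0.9060 = 851 Ω.
(Any R1, R2 with R2/(R1+R2) = 0.702 and R1‖R2 ≤ 851 Ω will meet the spec.)

R_th ≤ 851 Ω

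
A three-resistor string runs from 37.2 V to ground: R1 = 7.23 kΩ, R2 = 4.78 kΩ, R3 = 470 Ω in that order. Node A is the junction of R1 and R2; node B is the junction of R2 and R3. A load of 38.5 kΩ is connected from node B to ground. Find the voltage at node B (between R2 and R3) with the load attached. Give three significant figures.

V ≈ 1.38 V

At node B, R3 is in parallel with the load: R3‖R_L = 464.3 Ω.
Below node A the resistance is R2 + (R3‖R_L) = 5244 Ω, so V_A = 37.2 × 5244/12470 = 15.64 V.
Then V_B = V_A × (R3‖R_L)/(R2 + R3‖R_L) = 15.64 × 464.3/5244 = 1.38 V.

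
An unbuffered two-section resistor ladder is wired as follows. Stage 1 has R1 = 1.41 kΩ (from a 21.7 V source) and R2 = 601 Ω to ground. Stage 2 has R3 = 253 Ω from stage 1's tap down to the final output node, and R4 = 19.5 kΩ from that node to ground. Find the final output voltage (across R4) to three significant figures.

Stage 2 presents R3+R4 = 19750 Ω as a load on stage 1's tap.
Stage 1's lower leg becomes R2‖(R3+R4) = 583.3 Ω, so V_mid = 21.7 × 583.3/1993 = 6.350 V.
Stage 2 is itself unloaded: V_out = V_mid × R4/(R3+R4) = 6.350 × 19500/19750 = 6.27 V.

V_out ≈ 6.27 V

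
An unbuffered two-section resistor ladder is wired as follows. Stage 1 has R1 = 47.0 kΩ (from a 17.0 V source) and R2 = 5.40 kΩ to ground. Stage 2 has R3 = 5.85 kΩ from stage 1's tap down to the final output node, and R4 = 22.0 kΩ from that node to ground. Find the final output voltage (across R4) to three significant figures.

V_out ≈ 1.18 V

Stage 2 presents R3+R4 = 27.85 kΩ as a load on stage 1's tap.
Stage 1's lower leg becomes R2‖(R3+R4) = 4.523 kΩ, so V_mid = 17.0 × 4.523/51.52 = 1.492 V.
Stage 2 is itself unloaded: V_out = V_mid × R4/(R3+R4) = 1.492 × 22.0/27.85 = 1.18 V.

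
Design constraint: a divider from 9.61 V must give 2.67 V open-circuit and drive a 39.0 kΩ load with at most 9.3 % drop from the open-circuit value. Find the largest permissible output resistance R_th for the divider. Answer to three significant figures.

Loading drop = R_th/(R_th + R_L) ≤ 0.0930, so R_th ≤ R_L · ε/(1−ε) = 39.0 kΩ × 0.0930/0.9070 = 4.00 kΩ.
(Any R1, R2 with R2/(R1+R2) = 0.278 and R1‖R2 ≤ 4.00 kΩ will meet the spec.)

R_th ≤ 4.00 kΩ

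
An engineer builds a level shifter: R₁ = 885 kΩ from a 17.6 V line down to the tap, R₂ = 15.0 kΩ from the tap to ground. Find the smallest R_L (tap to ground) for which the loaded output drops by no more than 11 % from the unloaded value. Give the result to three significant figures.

Output resistance R_th = R₁‖R₂ = (885 × 15.0)/900.0 = 14.75 kΩ.
The fractional drop is R_th/(R_th + R_L); requiring this ≤ 0.110 gives R_L ≥ R_th(1/0.110 − 1) = 14.75 × 8.091 = 119 kΩ.

R_L(min) ≈ 119 kΩ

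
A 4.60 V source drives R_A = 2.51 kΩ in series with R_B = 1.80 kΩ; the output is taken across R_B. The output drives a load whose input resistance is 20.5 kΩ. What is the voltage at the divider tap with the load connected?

The load sits in parallel with R_B: R_B‖R_L = (1.80 × 20.5) / (1.80 + 20.5) = 1.655 kΩ.
V_out = 4.60 × 1.655 / (2.51 + 1.655) = 4.60 × 1.655/4.165 = 1.83 V.

V_out ≈ 1.83 V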